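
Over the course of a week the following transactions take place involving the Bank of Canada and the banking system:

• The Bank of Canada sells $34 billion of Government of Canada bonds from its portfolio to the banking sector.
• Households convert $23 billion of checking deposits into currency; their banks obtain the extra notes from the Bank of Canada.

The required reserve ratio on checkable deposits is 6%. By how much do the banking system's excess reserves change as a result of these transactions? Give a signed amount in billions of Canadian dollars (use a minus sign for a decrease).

-$55.62 billion

OMO sale (to banks) $34 billion: reserves −$34B, deposits 0.
Currency withdrawal $23 billion: reserves −$23B, deposits −$23B.
Totals: Δreserves = −$57B, Δdeposits = −$23B.
Δrequired reserves = 6% × −$23B = −$1.38B.
Δexcess reserves = Δreserves − Δrequired = −$57B − (−$1.38B) = -$55.62 billion.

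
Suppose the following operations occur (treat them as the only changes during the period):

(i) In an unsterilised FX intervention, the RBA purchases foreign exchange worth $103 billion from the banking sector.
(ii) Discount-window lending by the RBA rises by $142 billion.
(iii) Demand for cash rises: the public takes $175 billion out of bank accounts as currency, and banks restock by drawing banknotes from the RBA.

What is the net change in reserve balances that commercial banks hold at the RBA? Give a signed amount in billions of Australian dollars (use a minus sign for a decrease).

RBA balance sheet:
  Assets:      Loans to banks +$142B, Foreign assets +$103B
  Liabilities: Bank reserves +$70B, Currency in circulation +$175B
So the change in reserve balances that commercial banks hold at the RBA is +$70 billion.

+$70 billion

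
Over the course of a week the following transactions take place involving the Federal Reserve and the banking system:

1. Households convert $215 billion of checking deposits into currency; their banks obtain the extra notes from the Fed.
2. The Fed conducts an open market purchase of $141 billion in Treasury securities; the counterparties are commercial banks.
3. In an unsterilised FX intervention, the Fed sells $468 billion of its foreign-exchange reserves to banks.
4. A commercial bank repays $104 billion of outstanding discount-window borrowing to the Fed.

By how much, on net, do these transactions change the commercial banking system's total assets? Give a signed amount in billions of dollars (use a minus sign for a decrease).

-$319 billion

Fed balance sheet:
  Assets:      Securities +$141B, Loans to banks −$104B, Foreign assets −$468B
  Liabilities: Bank reserves −$646B, Currency in circulation +$215B
Commercial banking system:
  Assets:      Reserves at CB −$646B, Securities −$141B, Foreign assets +$468B
  Liabilities: Checkable deposits −$215B, Borrowings from CB −$104B
Change in total bank assets = -$319 billion.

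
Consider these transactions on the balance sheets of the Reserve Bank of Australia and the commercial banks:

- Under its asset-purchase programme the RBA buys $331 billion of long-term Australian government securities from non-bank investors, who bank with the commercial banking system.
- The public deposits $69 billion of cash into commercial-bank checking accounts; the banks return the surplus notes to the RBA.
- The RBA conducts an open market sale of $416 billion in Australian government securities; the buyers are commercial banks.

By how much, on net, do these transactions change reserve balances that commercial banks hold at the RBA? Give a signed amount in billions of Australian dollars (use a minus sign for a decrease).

-$16 billion

Asset purchase (from non-banks) $331 billion: the RBA pays by crediting reserve accounts → +$331B.
Currency deposit $69 billion: returned notes are swapped for reserve credit → +$69B.
OMO sale (to banks) $416 billion: the buying banks pay out of their reserve balances → −$416B.
Net: 331 + 69 − 416 = -$16 billion.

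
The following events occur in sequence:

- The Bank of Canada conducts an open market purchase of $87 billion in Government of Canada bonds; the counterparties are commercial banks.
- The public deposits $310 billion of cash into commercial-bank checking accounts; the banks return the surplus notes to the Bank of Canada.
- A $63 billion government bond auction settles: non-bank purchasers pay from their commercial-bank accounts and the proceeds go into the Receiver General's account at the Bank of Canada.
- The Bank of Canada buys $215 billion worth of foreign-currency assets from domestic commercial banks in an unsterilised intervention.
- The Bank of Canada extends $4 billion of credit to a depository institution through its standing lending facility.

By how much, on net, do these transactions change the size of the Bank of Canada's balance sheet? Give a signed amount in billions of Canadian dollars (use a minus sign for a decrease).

+$306 billion

OMO purchase (from banks) $87 billion: a Bank of Canada asset is acquired → +$87B.
Currency deposit $310 billion: only the composition of liabilities changes → 0.
Government account inflow $63 billion: only the composition of liabilities changes → 0.
FX purchase $215 billion: a Bank of Canada asset is acquired → +$215B.
Discount-window loan $4 billion: a Bank of Canada asset is acquired → +$4B.
Net: 87 + 0 + 0 + 215 + 4 = +$306 billion.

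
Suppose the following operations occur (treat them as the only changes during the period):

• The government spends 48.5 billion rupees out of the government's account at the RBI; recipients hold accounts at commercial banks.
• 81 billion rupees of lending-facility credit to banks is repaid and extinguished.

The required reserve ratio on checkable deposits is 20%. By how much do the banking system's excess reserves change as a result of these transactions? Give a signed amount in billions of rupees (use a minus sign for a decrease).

-42.2 billion

Government spending 48.5 billion rupees: reserves +48.5B, deposits +48.5B.
Discount-window repayment 81 billion rupees: reserves −81B, deposits 0.
Totals: Δreserves = −32.5B, Δdeposits = +48.5B.
Δrequired reserves = 20% × +48.5B = +9.7B.
Δexcess reserves = Δreserves − Δrequired = −32.5B − (+9.7B) = -42.2 billion.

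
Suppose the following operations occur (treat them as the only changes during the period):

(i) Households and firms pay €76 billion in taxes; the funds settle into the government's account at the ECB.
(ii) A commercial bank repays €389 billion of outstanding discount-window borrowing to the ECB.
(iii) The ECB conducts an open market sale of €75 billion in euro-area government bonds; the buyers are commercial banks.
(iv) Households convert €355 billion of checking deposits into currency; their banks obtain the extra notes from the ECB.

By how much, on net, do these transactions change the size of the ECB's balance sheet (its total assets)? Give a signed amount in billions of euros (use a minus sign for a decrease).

Government account inflow €76 billion: only the composition of liabilities changes → 0.
Discount-window repayment €389 billion: an ECB asset is shed → −€389B.
OMO sale (to banks) €75 billion: an ECB asset is shed → −€75B.
Currency withdrawal €355 billion: only the composition of liabilities changes → 0.
Net: 0 − 389 − 75 + 0 = -€464 billion.

-€464 billion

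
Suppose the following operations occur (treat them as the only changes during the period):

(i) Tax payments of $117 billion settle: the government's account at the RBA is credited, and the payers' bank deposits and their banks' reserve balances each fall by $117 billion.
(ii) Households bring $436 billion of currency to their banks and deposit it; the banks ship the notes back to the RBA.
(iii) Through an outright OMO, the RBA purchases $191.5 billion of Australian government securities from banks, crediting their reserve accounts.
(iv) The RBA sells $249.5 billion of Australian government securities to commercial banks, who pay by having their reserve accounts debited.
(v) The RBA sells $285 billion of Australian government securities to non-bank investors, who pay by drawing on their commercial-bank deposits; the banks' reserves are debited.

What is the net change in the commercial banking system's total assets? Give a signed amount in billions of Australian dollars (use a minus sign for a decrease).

Government account inflow $117 billion: bank balance sheets shrink → −$117B.
Currency deposit $436 billion: bank balance sheets expand → +$436B.
OMO purchase (from banks) $191.5 billion: just an asset swap on bank balance sheets → 0.
OMO sale (to banks) $249.5 billion: just an asset swap on bank balance sheets → 0.
Asset sale (to non-banks) $285 billion: bank balance sheets shrink → −$285B.
Net: −117 + 436 + 0 + 0 − 285 = +$34 billion.

+$34 billion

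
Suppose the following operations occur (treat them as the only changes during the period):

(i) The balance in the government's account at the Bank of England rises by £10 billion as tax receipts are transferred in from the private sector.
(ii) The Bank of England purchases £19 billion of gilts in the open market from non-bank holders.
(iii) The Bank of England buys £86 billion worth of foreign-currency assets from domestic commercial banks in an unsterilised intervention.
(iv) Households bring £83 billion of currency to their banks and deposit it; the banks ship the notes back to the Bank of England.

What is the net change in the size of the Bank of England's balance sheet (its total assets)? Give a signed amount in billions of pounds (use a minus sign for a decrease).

+£105 billion

Government account inflow £10 billion: only the composition of liabilities changes → 0.
Asset purchase (from non-banks) £19 billion: a Bank of England asset is acquired → +£19B.
FX purchase £86 billion: a Bank of England asset is acquired → +£86B.
Currency deposit £83 billion: only the composition of liabilities changes → 0.
Net: 0 + 19 + 86 + 0 = +£105 billion.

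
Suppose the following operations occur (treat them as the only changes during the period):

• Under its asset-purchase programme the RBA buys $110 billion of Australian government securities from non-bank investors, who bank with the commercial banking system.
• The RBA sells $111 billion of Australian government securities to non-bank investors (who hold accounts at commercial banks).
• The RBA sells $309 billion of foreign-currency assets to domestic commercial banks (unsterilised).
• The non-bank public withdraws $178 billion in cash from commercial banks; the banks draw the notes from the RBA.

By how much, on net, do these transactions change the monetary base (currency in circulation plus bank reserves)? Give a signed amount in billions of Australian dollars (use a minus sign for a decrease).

RBA balance sheet:
  Assets:      Securities −$1B, Foreign assets −$309B
  Liabilities: Bank reserves −$488B, Currency in circulation +$178B
Commercial banking system:
  Assets:      Reserves at CB −$488B, Foreign assets +$309B
  Liabilities: Checkable deposits −$179B
Monetary base = currency + reserves: +$178B + (−$488B) = -$310 billion.

-$310 billion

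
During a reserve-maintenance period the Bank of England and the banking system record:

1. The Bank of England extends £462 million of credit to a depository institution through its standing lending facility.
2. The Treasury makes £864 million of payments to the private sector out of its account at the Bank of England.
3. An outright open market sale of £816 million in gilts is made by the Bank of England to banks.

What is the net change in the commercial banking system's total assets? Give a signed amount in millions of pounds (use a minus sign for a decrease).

+£1326 million

Bank of England balance sheet:
  Assets:      Securities −£816M, Loans to banks +£462M
  Liabilities: Bank reserves +£510M, Government deposits −£864M
Commercial banking system:
  Assets:      Reserves at CB +£510M, Securities +£816M
  Liabilities: Checkable deposits +£864M, Borrowings from CB +£462M
Change in total bank assets = +£1326 million.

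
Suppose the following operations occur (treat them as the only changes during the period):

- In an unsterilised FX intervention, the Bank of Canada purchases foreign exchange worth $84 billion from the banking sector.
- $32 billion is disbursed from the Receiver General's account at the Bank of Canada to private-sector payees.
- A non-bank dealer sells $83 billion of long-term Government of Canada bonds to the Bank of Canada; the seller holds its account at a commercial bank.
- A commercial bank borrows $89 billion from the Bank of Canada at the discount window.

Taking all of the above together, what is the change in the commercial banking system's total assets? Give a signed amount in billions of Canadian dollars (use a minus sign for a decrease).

+$204 billion

FX purchase $84 billion: just an asset swap on bank balance sheets → 0.
Government spending $32 billion: bank balance sheets expand → +$32B.
Asset purchase (from non-banks) $83 billion: bank balance sheets expand → +$83B.
Discount-window loan $89 billion: bank balance sheets expand → +$89B.
Net: 0 + 32 + 83 + 89 = +$204 billion.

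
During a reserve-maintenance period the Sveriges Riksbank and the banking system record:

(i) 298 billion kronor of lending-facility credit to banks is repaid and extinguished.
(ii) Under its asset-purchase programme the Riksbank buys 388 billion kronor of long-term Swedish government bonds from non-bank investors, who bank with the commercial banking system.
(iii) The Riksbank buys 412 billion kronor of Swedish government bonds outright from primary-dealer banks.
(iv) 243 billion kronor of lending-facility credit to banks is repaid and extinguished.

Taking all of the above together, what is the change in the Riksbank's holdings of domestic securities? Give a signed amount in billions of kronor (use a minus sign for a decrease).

+800 billion

Riksbank balance sheet:
  Assets:      Securities +800B, Loans to banks −541B
  Liabilities: Bank reserves +259B
Commercial banking system:
  Assets:      Reserves at CB +259B, Securities −412B
  Liabilities: Checkable deposits +388B, Borrowings from CB −541B
So the change in the Riksbank's holdings of domestic securities is +800 billion.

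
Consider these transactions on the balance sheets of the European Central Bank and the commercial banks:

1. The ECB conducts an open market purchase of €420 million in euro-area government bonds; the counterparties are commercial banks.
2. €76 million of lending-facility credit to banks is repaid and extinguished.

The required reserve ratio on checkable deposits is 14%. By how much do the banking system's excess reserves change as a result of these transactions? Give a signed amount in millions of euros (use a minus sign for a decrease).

OMO purchase (from banks) €420 million: reserves +€420M, deposits 0.
Discount-window repayment €76 million: reserves −€76M, deposits 0.
Totals: Δreserves = +€344M, Δdeposits = 0.
Δrequired reserves = 14% × 0 = 0.
Δexcess reserves = Δreserves − Δrequired = +€344M − (0) = +€344 million.

+€344 million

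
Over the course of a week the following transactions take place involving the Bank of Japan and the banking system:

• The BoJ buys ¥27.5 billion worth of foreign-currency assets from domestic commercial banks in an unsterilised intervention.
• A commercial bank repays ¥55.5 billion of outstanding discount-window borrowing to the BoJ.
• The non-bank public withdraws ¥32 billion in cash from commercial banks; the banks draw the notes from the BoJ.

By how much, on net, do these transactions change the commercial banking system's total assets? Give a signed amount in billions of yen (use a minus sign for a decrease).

BoJ balance sheet:
  Assets:      Loans to banks −¥55.5B, Foreign assets +¥27.5B
  Liabilities: Bank reserves −¥60B, Currency in circulation +¥32B
Commercial banking system:
  Assets:      Reserves at CB −¥60B, Foreign assets −¥27.5B
  Liabilities: Checkable deposits −¥32B, Borrowings from CB −¥55.5B
Change in total bank assets = -¥87.5 billion.

-¥87.5 billion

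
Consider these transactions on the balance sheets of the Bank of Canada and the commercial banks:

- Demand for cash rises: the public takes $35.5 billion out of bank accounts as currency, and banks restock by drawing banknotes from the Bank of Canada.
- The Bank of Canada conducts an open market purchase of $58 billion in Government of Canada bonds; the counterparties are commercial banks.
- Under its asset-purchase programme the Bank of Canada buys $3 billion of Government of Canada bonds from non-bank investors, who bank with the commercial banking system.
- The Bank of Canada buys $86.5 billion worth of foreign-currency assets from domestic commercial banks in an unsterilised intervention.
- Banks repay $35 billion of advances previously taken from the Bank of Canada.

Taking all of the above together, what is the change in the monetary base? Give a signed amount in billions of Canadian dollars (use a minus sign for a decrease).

Bank of Canada balance sheet:
  Assets:      Securities +$61B, Loans to banks −$35B, Foreign assets +$86.5B
  Liabilities: Bank reserves +$77B, Currency in circulation +$35.5B
Monetary base = currency + reserves: +$35.5B + (+$77B) = +$112.5 billion.

+$112.5 billion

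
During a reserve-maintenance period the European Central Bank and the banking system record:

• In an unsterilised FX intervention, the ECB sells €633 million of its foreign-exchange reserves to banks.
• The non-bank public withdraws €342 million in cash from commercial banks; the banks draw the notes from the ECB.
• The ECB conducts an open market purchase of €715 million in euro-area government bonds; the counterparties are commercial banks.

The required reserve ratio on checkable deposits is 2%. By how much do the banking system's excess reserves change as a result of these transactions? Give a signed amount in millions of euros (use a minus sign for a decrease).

FX sale €633 million: reserves −€633M, deposits 0.
Currency withdrawal €342 million: reserves −€342M, deposits −€342M.
OMO purchase (from banks) €715 million: reserves +€715M, deposits 0.
Totals: Δreserves = −€260M, Δdeposits = −€342M.
Δrequired reserves = 2% × −€342M = −€6.84M.
Δexcess reserves = Δreserves − Δrequired = −€260M − (−€6.84M) = -€253.16 million.

-€253.16 million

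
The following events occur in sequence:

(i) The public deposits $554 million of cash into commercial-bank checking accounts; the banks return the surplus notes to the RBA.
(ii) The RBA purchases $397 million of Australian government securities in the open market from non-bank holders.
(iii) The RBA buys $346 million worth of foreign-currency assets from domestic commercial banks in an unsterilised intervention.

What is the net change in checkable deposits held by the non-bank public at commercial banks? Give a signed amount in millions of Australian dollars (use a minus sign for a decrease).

Currency deposit $554 million: non-bank counterparties' bank balances rise → +$554M.
Asset purchase (from non-banks) $397 million: non-bank counterparties' bank balances rise → +$397M.
FX purchase $346 million: the counterparty is a bank, so public deposits are unchanged → 0.
Net: 554 + 397 + 0 = +$951 million.

+$951 million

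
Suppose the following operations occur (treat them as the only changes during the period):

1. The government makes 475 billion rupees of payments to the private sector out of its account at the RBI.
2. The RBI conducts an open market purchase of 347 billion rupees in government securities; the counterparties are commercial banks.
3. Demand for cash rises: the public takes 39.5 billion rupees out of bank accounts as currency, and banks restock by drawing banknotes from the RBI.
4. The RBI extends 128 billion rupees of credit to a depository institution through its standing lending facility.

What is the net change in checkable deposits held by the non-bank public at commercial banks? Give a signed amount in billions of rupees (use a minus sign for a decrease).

Government spending 475 billion rupees: non-bank counterparties' bank balances rise → +475B.
OMO purchase (from banks) 347 billion rupees: the counterparty is a bank, so public deposits are unchanged → 0.
Currency withdrawal 39.5 billion rupees: non-bank counterparties' bank balances fall → −39.5B.
Discount-window loan 128 billion rupees: the counterparty is a bank, so public deposits are unchanged → 0.
Net: 475 + 0 − 39.5 + 0 = +435.5 billion.

+435.5 billion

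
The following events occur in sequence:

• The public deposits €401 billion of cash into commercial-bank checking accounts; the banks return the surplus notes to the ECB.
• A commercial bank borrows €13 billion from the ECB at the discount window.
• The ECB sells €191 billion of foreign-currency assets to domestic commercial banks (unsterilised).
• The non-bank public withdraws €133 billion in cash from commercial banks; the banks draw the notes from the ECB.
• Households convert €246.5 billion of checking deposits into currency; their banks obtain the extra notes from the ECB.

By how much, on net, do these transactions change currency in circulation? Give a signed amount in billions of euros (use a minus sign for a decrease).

Currency deposit €401 billion: notes return to the central bank → −€401B.
Discount-window loan €13 billion: no currency enters or leaves circulation → 0.
FX sale €191 billion: no currency enters or leaves circulation → 0.
Currency withdrawal €133 billion: notes leave the central bank → +€133B.
Currency withdrawal €246.5 billion: notes leave the central bank → +€246.5B.
Net: −401 + 0 + 0 + 133 + 246.5 = -€21.5 billion.

-€21.5 billion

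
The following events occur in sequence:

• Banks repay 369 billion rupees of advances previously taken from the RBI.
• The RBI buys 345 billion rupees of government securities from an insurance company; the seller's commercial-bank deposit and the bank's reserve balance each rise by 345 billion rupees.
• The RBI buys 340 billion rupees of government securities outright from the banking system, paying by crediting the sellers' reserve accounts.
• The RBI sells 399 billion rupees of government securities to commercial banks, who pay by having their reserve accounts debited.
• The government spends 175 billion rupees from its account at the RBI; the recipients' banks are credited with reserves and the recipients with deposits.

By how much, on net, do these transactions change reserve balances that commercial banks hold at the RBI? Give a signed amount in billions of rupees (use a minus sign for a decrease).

+92 billion

Discount-window repayment 369 billion rupees: repayment is debited from reserves → −369B.
Asset purchase (from non-banks) 345 billion rupees: the RBI pays by crediting reserve accounts → +345B.
OMO purchase (from banks) 340 billion rupees: the RBI pays by crediting reserve accounts → +340B.
OMO sale (to banks) 399 billion rupees: the buying banks pay out of their reserve balances → −399B.
Government spending 175 billion rupees: government payments flow into bank reserve accounts → +175B.
Net: −369 + 345 + 340 − 399 + 175 = +92 billion.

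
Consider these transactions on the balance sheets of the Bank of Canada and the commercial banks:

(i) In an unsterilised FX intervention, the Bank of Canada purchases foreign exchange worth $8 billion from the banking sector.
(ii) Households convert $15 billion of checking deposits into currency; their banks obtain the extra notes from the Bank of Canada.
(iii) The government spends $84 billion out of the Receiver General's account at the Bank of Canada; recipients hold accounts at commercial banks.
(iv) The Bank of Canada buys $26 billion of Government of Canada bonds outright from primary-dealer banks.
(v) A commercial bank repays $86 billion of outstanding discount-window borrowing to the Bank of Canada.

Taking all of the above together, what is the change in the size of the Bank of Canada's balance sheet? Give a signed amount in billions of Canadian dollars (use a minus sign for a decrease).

-$52 billion

FX purchase $8 billion: a Bank of Canada asset is acquired → +$8B.
Currency withdrawal $15 billion: only the composition of liabilities changes → 0.
Government spending $84 billion: only the composition of liabilities changes → 0.
OMO purchase (from banks) $26 billion: a Bank of Canada asset is acquired → +$26B.
Discount-window repayment $86 billion: a Bank of Canada asset is shed → −$86B.
Net: 8 + 0 + 0 + 26 − 86 = -$52 billion.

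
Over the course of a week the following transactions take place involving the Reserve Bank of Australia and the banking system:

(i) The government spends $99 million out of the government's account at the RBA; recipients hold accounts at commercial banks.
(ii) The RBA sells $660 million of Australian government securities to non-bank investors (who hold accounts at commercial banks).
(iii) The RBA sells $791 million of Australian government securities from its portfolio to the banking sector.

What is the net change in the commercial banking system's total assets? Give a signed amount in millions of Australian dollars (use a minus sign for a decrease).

Government spending $99 million: bank balance sheets expand → +$99M.
Asset sale (to non-banks) $660 million: bank balance sheets shrink → −$660M.
OMO sale (to banks) $791 million: just an asset swap on bank balance sheets → 0.
Net: 99 − 660 + 0 = -$561 million.

-$561 million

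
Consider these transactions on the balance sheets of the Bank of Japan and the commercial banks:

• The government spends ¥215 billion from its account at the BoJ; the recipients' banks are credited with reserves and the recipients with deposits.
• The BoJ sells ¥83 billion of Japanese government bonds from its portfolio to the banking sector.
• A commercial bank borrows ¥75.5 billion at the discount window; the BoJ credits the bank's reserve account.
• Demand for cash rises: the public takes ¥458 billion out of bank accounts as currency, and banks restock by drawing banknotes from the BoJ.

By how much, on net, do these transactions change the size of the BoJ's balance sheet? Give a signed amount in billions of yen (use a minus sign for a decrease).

-¥7.5 billion

Government spending ¥215 billion: only the composition of liabilities changes → 0.
OMO sale (to banks) ¥83 billion: a BoJ asset is shed → −¥83B.
Discount-window loan ¥75.5 billion: a BoJ asset is acquired → +¥75.5B.
Currency withdrawal ¥458 billion: only the composition of liabilities changes → 0.
Net: 0 − 83 + 75.5 + 0 = -¥7.5 billion.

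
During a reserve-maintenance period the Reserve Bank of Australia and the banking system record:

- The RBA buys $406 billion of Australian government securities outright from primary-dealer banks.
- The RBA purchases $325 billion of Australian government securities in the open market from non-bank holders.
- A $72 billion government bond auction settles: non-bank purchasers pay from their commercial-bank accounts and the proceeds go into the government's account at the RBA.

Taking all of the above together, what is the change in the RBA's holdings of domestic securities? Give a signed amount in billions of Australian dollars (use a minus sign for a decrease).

RBA balance sheet:
  Assets:      Securities +$731B
  Liabilities: Bank reserves +$659B, Government deposits +$72B
So the change in the RBA's holdings of domestic securities is +$731 billion.

+$731 billion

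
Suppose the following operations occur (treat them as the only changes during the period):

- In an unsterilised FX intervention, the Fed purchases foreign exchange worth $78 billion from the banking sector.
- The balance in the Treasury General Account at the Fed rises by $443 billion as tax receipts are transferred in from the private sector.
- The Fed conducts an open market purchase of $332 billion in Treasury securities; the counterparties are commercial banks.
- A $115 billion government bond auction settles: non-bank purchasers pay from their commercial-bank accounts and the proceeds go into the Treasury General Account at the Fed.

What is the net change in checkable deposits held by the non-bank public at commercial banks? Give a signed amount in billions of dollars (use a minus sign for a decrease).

Fed balance sheet:
  Assets:      Securities +$332B, Foreign assets +$78B
  Liabilities: Bank reserves −$148B, Government deposits +$558B
Commercial banking system:
  Assets:      Reserves at CB −$148B, Securities −$332B, Foreign assets −$78B
  Liabilities: Checkable deposits −$558B
So the change in checkable deposits held by the non-bank public at commercial banks is -$558 billion.

-$558 billion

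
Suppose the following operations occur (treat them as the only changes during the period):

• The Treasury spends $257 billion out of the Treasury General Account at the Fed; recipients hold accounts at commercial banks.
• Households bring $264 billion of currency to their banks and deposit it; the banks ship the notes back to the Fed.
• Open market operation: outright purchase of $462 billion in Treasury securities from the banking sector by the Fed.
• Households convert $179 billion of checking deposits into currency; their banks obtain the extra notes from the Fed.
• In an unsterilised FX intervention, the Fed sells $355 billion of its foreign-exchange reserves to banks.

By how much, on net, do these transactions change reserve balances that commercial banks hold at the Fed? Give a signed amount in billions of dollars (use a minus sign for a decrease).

Fed balance sheet:
  Assets:      Securities +$462B, Foreign assets −$355B
  Liabilities: Bank reserves +$449B, Currency in circulation −$85B, Government deposits −$257B
So the change in reserve balances that commercial banks hold at the Fed is +$449 billion.

+$449 billion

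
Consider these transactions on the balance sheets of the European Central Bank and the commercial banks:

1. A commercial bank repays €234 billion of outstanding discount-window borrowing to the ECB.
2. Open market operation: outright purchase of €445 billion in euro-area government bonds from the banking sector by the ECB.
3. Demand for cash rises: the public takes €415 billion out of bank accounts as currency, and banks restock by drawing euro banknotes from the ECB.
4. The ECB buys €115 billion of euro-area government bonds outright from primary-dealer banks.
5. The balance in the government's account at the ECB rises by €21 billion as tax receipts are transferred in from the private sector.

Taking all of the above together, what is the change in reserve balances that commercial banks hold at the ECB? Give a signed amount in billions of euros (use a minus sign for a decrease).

Discount-window repayment €234 billion: repayment is debited from reserves → −€234B.
OMO purchase (from banks) €445 billion: the ECB pays by crediting reserve accounts → +€445B.
Currency withdrawal €415 billion: banks swap reserves for currency → −€415B.
OMO purchase (from banks) €115 billion: the ECB pays by crediting reserve accounts → +€115B.
Government account inflow €21 billion: funds move from bank reserves into the government account → −€21B.
Net: −234 + 445 − 415 + 115 − 21 = -€110 billion.

-€110 billion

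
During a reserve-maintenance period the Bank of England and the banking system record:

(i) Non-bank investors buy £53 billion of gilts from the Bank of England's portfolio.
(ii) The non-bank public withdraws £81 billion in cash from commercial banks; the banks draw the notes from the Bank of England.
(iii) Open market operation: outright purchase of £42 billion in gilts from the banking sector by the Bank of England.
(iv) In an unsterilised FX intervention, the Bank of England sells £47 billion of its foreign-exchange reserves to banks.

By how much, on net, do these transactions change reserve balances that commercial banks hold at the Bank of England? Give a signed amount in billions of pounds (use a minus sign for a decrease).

-£139 billion

Bank of England balance sheet:
  Assets:      Securities −£11B, Foreign assets −£47B
  Liabilities: Bank reserves −£139B, Currency in circulation +£81B
Commercial banking system:
  Assets:      Reserves at CB −£139B, Securities −£42B, Foreign assets +£47B
  Liabilities: Checkable deposits −£134B
So the change in reserve balances that commercial banks hold at the Bank of England is -£139 billion.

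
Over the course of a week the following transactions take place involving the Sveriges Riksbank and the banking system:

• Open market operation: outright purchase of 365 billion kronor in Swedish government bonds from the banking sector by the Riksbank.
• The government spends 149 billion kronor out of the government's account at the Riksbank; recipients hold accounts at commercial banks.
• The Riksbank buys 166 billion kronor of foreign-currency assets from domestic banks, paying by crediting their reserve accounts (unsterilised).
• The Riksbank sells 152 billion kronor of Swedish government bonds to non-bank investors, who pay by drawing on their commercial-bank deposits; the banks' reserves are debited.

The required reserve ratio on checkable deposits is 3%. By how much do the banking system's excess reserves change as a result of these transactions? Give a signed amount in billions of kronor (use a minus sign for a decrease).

OMO purchase (from banks) 365 billion kronor: reserves +365B, deposits 0.
Government spending 149 billion kronor: reserves +149B, deposits +149B.
FX purchase 166 billion kronor: reserves +166B, deposits 0.
Asset sale (to non-banks) 152 billion kronor: reserves −152B, deposits −152B.
Totals: Δreserves = +528B, Δdeposits = −3B.
Δrequired reserves = 3% × −3B = −0.09B.
Δexcess reserves = Δreserves − Δrequired = +528B − (−0.09B) = +528.09 billion.

+528.09 billion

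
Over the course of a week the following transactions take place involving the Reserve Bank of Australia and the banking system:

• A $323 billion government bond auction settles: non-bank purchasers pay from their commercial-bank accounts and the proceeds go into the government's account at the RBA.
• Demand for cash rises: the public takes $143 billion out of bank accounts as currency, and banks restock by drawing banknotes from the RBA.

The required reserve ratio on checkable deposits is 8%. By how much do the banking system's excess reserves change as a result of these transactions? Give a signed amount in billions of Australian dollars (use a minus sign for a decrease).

Government account inflow $323 billion: reserves −$323B, deposits −$323B.
Currency withdrawal $143 billion: reserves −$143B, deposits −$143B.
Totals: Δreserves = −$466B, Δdeposits = −$466B.
Δrequired reserves = 8% × −$466B = −$37.28B.
Δexcess reserves = Δreserves − Δrequired = −$466B − (−$37.28B) = -$428.72 billion.

-$428.72 billion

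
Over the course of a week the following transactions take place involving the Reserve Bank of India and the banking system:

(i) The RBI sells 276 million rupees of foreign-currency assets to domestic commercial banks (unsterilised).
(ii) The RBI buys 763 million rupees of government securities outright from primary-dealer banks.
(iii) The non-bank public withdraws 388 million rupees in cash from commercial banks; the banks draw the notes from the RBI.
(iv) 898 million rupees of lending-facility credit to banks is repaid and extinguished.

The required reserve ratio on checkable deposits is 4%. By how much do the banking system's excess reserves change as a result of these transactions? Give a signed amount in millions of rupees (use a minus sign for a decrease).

-783.48 million

FX sale 276 million rupees: reserves −276M, deposits 0.
OMO purchase (from banks) 763 million rupees: reserves +763M, deposits 0.
Currency withdrawal 388 million rupees: reserves −388M, deposits −388M.
Discount-window repayment 898 million rupees: reserves −898M, deposits 0.
Totals: Δreserves = −799M, Δdeposits = −388M.
Δrequired reserves = 4% × −388M = −15.52M.
Δexcess reserves = Δreserves − Δrequired = −799M − (−15.52M) = -783.48 million.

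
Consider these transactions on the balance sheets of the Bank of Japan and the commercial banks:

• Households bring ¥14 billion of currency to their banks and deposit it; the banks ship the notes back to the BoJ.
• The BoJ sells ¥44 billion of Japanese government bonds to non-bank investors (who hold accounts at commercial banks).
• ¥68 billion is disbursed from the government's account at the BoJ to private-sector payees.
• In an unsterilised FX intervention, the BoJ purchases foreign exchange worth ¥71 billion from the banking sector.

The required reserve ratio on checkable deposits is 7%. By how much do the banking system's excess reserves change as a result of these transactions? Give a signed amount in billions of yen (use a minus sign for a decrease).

+¥106.34 billion

Currency deposit ¥14 billion: reserves +¥14B, deposits +¥14B.
Asset sale (to non-banks) ¥44 billion: reserves −¥44B, deposits −¥44B.
Government spending ¥68 billion: reserves +¥68B, deposits +¥68B.
FX purchase ¥71 billion: reserves +¥71B, deposits 0.
Totals: Δreserves = +¥109B, Δdeposits = +¥38B.
Δrequired reserves = 7% × +¥38B = +¥2.66B.
Δexcess reserves = Δreserves − Δrequired = +¥109B − (+¥2.66B) = +¥106.34 billion.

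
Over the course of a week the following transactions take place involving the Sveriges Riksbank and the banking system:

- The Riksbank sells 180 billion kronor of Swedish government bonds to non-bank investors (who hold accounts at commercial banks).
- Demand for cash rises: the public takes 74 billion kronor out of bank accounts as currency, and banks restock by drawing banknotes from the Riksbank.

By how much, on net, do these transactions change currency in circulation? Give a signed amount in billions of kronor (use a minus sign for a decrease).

+74 billion

Asset sale (to non-banks) 180 billion kronor: no currency enters or leaves circulation → 0.
Currency withdrawal 74 billion kronor: notes leave the central bank → +74B.
Net: 0 + 74 = +74 billion.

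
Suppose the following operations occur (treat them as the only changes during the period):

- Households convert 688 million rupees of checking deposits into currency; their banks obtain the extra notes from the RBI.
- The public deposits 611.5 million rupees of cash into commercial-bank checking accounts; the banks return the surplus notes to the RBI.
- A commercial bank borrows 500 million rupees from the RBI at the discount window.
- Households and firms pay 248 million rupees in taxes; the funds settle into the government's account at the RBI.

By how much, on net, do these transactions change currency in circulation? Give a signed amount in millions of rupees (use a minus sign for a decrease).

+76.5 million

RBI balance sheet:
  Assets:      Loans to banks +500M
  Liabilities: Bank reserves +175.5M, Currency in circulation +76.5M, Government deposits +248M
Commercial banking system:
  Assets:      Reserves at CB +175.5M
  Liabilities: Checkable deposits −324.5M, Borrowings from CB +500M
So the change in currency in circulation is +76.5 million.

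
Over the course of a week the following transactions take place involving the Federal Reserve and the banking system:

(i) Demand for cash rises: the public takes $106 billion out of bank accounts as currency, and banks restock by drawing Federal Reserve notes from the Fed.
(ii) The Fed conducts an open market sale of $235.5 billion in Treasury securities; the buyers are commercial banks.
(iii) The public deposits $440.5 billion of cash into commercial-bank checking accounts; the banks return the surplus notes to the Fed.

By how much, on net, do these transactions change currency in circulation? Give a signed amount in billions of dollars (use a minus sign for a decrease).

-$334.5 billion

Currency withdrawal $106 billion: notes leave the central bank → +$106B.
OMO sale (to banks) $235.5 billion: no currency enters or leaves circulation → 0.
Currency deposit $440.5 billion: notes return to the central bank → −$440.5B.
Net: 106 + 0 − 440.5 = -$334.5 billion.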